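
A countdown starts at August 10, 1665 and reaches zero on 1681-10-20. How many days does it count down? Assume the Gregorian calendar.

5915

Aug 10, 1665 → Aug 10, 1666: 365 days.
Aug 10, 1666 → Aug 10, 1667: 365 days.
Aug 10, 1667 → Aug 10, 1668: 366 days (Feb 29, 1668 is in that span).
Aug 10, 1668 → Aug 10, 1669: 365 days.
Aug 10, 1669 → Aug 10, 1670: 365 days.
Aug 10, 1670 → Aug 10, 1671: 365 days.
Aug 10, 1671 → Aug 10, 1672: 366 days (Feb 29, 1672 is in that span).
Aug 10, 1672 → Aug 10, 1673: 365 days.
Aug 10, 1673 → Aug 10, 1674: 365 days.
Aug 10, 1674 → Aug 10, 1675: 365 days.
Aug 10, 1675 → Aug 10, 1676: 366 days (Feb 29, 1676 is in that span).
Aug 10, 1676 → Aug 10, 1677: 365 days.
Aug 10, 1677 → Aug 10, 1678: 365 days.
Aug 10, 1678 → Aug 10, 1679: 365 days.
Aug 10, 1679 → Aug 10, 1680: 366 days (Feb 29, 1680 is in that span).
Aug 10, 1680 → Aug 10, 1681: 365 days.
Aug 10, 1681 → Sep 10, 1681: 31 days (August has 31).
Sep 10, 1681 → Oct 10, 1681: 30 days (September has 30).
Oct 10, 1681 → Oct 20, 1681: 10 days.
Total: 5915 days.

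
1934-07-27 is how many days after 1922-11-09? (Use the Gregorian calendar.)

4278

Nov 9, 1922 → Nov 9, 1923: 365 days.
Nov 9, 1923 → Nov 9, 1924: 366 days (Feb 29, 1924 is in that span).
Nov 9, 1924 → Nov 9, 1925: 365 days.
Nov 9, 1925 → Nov 9, 1926: 365 days.
Nov 9, 1926 → Nov 9, 1927: 365 days.
Nov 9, 1927 → Nov 9, 1928: 366 days (Feb 29, 1928 is in that span).
Nov 9, 1928 → Nov 9, 1929: 365 days.
Nov 9, 1929 → Nov 9, 1930: 365 days.
Nov 9, 1930 → Nov 9, 1931: 365 days.
Nov 9, 1931 → Nov 9, 1932: 366 days (Feb 29, 1932 is in that span).
Nov 9, 1932 → Nov 9, 1933: 365 days.
Nov 9, 1933 → Dec 9, 1933: 30 days (November has 30).
Dec 9, 1933 → Jan 9, 1934: 31 days (December has 31).
Jan 9, 1934 → Feb 9, 1934: 31 days (January has 31).
Feb 9, 1934 → Mar 9, 1934: 28 days (February has 28).
Mar 9, 1934 → Apr 9, 1934: 31 days (March has 31).
Apr 9, 1934 → May 9, 1934: 30 days (April has 30).
May 9, 1934 → Jun 9, 1934: 31 days (May has 31).
Jun 9, 1934 → Jul 9, 1934: 30 days (June has 30).
Jul 9, 1934 → Jul 27, 1934: 18 days.
Total: 4278 days.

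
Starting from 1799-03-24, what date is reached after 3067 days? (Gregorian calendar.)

August 17, 1807

+365 (one year) → Mar 24, 1800 (2702 left).
+365 (one year) → Mar 24, 1801 (2337 left).
+365 (one year) → Mar 24, 1802 (1972 left).
+365 (one year) → Mar 24, 1803 (1607 left).
+366 (one year; includes Feb 29, 1804) → Mar 24, 1804 (1241 left).
+365 (one year) → Mar 24, 1805 (876 left).
+365 (one year) → Mar 24, 1806 (511 left).
+365 (one year) → Mar 24, 1807 (146 left).
Mar has 31 days: +8 → Apr 1, 1807 (138 left).
Apr has 30 days: +30 → May 1, 1807 (108 left).
May has 31 days: +31 → Jun 1, 1807 (77 left).
Jun has 30 days: +30 → Jul 1, 1807 (47 left).
Jul has 31 days: +31 → Aug 1, 1807 (16 left).
+16 → Aug 17, 1807.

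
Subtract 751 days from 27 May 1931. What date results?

−365 (one year) → May 27, 1930 (386 left).
−27 → Apr 30, 1930 (end of Apr, 30 days; 359 left).
−30 → Mar 31, 1930 (end of Mar, 31 days; 329 left).
−31 → Feb 28, 1930 (end of Feb, 28 days; 298 left).
−28 → Jan 31, 1930 (end of Jan, 31 days; 270 left).
−31 → Dec 31, 1929 (end of Dec, 31 days; 239 left).
−31 → Nov 30, 1929 (end of Nov, 30 days; 208 left).
−30 → Oct 31, 1929 (end of Oct, 31 days; 178 left).
−31 → Sep 30, 1929 (end of Sep, 30 days; 147 left).
−30 → Aug 31, 1929 (end of Aug, 31 days; 117 left).
−31 → Jul 31, 1929 (end of Jul, 31 days; 86 left).
−31 → Jun 30, 1929 (end of Jun, 30 days; 55 left).
−30 → May 31, 1929 (end of May, 31 days; 25 left).
−25 → May 6, 1929.

May 6, 1929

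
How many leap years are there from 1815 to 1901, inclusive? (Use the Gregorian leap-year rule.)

Multiples of 4 in [1815,1901]: 22.
Of those, multiples of 100: 1 (not leap unless ÷400).
Multiples of 400: 0.
Leap years = 22 − 1 + 0 = 21.

21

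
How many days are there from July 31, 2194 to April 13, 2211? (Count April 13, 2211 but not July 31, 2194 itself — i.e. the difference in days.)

Jul 31, 2194 → Jul 31, 2195: 365 days.
Jul 31, 2195 → Jul 31, 2196: 366 days (Feb 29, 2196 is in that span).
Jul 31, 2196 → Jul 31, 2197: 365 days.
Jul 31, 2197 → Jul 31, 2198: 365 days.
Jul 31, 2198 → Jul 31, 2199: 365 days.
Jul 31, 2199 → Jul 31, 2200: 365 days.
Jul 31, 2200 → Jul 31, 2201: 365 days.
Jul 31, 2201 → Jul 31, 2202: 365 days.
Jul 31, 2202 → Jul 31, 2203: 365 days.
Jul 31, 2203 → Jul 31, 2204: 366 days (Feb 29, 2204 is in that span).
Jul 31, 2204 → Jul 31, 2205: 365 days.
Jul 31, 2205 → Jul 31, 2206: 365 days.
Jul 31, 2206 → Jul 31, 2207: 365 days.
Jul 31, 2207 → Jul 31, 2208: 366 days (Feb 29, 2208 is in that span).
Jul 31, 2208 → Jul 31, 2209: 365 days.
Jul 31, 2209 → Jul 31, 2210: 365 days.
Jul 31, 2210 → Aug 31, 2210: 31 days (July has 31).
Aug 31, 2210 → Sep 30, 2210: 30 days (August has 31).
Sep 30, 2210 → Oct 30, 2210: 30 days (September has 30).
Oct 30, 2210 → Nov 30, 2210: 31 days (October has 31).
Nov 30, 2210 → Dec 30, 2210: 30 days (November has 30).
Dec 30, 2210 → Jan 30, 2211: 31 days (December has 31).
Jan 30, 2211 → Feb 28, 2211: 29 days (January has 31).
Feb 28, 2211 → Mar 28, 2211: 28 days (February has 28).
Mar 28, 2211 → Apr 13, 2211: 16 days.
Total: 6099 days.

6099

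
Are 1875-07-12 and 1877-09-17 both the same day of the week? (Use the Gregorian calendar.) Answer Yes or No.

Yes

From Jul 12, 1875 to Sep 17, 1877 is 798 days.
798 mod 7 = 0, so they are the same weekday.
(Jul 12, 1875 is a Monday; Sep 17, 1877 is a Monday.)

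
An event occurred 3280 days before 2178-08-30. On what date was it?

−365 (one year) → Aug 30, 2177 (2915 left).
−365 (one year) → Aug 30, 2176 (2550 left).
−366 (one year; includes Feb 29, 2176) → Aug 30, 2175 (2184 left).
−365 (one year) → Aug 30, 2174 (1819 left).
−365 (one year) → Aug 30, 2173 (1454 left).
−365 (one year) → Aug 30, 2172 (1089 left).
−366 (one year; includes Feb 29, 2172) → Aug 30, 2171 (723 left).
−365 (one year) → Aug 30, 2170 (358 left).
−30 → Jul 31, 2170 (end of Jul, 31 days; 328 left).
−31 → Jun 30, 2170 (end of Jun, 30 days; 297 left).
−30 → May 31, 2170 (end of May, 31 days; 267 left).
−31 → Apr 30, 2170 (end of Apr, 30 days; 236 left).
−30 → Mar 31, 2170 (end of Mar, 31 days; 206 left).
−31 → Feb 28, 2170 (end of Feb, 28 days; 175 left).
−28 → Jan 31, 2170 (end of Jan, 31 days; 147 left).
−31 → Dec 31, 2169 (end of Dec, 31 days; 116 left).
−31 → Nov 30, 2169 (end of Nov, 30 days; 85 left).
−30 → Oct 31, 2169 (end of Oct, 31 days; 55 left).
−31 → Sep 30, 2169 (end of Sep, 30 days; 24 left).
−24 → Sep 6, 2169.

September 6, 2169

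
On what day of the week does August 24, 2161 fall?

Monday

Doomsday rule: the anchor day for the 2100s is Sunday. For year 61: 61÷12 = 5 r 1, and 1÷4 = 0, so 5+1+0 = 6.
Sunday + 6 ≡ Saturday — that's 2161's doomsday.
In August the doomsday date is Aug 8.
Aug 24 is 16 days after Aug 8; 16 mod 7 = 2, so Saturday + 2 = Monday.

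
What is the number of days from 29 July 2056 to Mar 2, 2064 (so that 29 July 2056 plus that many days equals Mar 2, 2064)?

Jul 29, 2056 → Jul 29, 2057: 365 days.
Jul 29, 2057 → Jul 29, 2058: 365 days.
Jul 29, 2058 → Jul 29, 2059: 365 days.
Jul 29, 2059 → Jul 29, 2060: 366 days (Feb 29, 2060 is in that span).
Jul 29, 2060 → Jul 29, 2061: 365 days.
Jul 29, 2061 → Jul 29, 2062: 365 days.
Jul 29, 2062 → Jul 29, 2063: 365 days.
Jul 29, 2063 → Aug 29, 2063: 31 days (July has 31).
Aug 29, 2063 → Sep 29, 2063: 31 days (August has 31).
Sep 29, 2063 → Oct 29, 2063: 30 days (September has 30).
Oct 29, 2063 → Nov 29, 2063: 31 days (October has 31).
Nov 29, 2063 → Dec 29, 2063: 30 days (November has 30).
Dec 29, 2063 → Jan 29, 2064: 31 days (December has 31).
Jan 29, 2064 → Feb 29, 2064: 31 days (January has 31).
Feb 29, 2064 → Mar 2, 2064: 2 days.
Total: 2773 days.

2773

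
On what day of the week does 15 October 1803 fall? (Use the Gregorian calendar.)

Doomsday rule: the anchor day for the 1800s is Friday. For year 03: 3÷12 = 0 r 3, and 3÷4 = 0, so 0+3+0 = 3.
Friday + 3 ≡ Monday — that's 1803's doomsday.
In October the doomsday date is Oct 10.
Oct 15 is 5 days after Oct 10; 5 mod 7 = 5, so Monday + 5 = Saturday.

Saturday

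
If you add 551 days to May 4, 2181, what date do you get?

November 6, 2182

+365 (one year) → May 4, 2182 (186 left).
May has 31 days: +28 → Jun 1, 2182 (158 left).
Jun has 30 days: +30 → Jul 1, 2182 (128 left).
Jul has 31 days: +31 → Aug 1, 2182 (97 left).
Aug has 31 days: +31 → Sep 1, 2182 (66 left).
Sep has 30 days: +30 → Oct 1, 2182 (36 left).
Oct has 31 days: +31 → Nov 1, 2182 (5 left).
+5 → Nov 6, 2182.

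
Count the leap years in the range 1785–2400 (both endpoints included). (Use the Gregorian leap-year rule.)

149

Multiples of 4 in [1785,2400]: 154.
Of those, multiples of 100: 7 (not leap unless ÷400).
Multiples of 400: 2.
Leap years = 154 − 7 + 2 = 149.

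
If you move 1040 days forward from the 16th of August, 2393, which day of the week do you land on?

First find the weekday of Aug 16, 2393. Doomsday rule: the anchor day for the 2300s is Wednesday. For year 93: 93÷12 = 7 r 9, and 9÷4 = 2, so 7+9+2 = 18.
Wednesday + 18 ≡ Sunday — that's 2393's doomsday.
In August the doomsday date is Aug 8.
Aug 16 is 8 days after Aug 8; 8 mod 7 = 1, so Sunday + 1 = Monday.
1040 mod 7 = 4, so 1040 days after a Monday is Monday + 4 = Friday.

Friday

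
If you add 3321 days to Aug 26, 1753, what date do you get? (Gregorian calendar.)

September 29, 1762

+365 (one year) → Aug 26, 1754 (2956 left).
+365 (one year) → Aug 26, 1755 (2591 left).
+366 (one year; includes Feb 29, 1756) → Aug 26, 1756 (2225 left).
+365 (one year) → Aug 26, 1757 (1860 left).
+365 (one year) → Aug 26, 1758 (1495 left).
+365 (one year) → Aug 26, 1759 (1130 left).
+366 (one year; includes Feb 29, 1760) → Aug 26, 1760 (764 left).
+365 (one year) → Aug 26, 1761 (399 left).
Aug has 31 days: +6 → Sep 1, 1761 (393 left).
Sep has 30 days: +30 → Oct 1, 1761 (363 left).
Oct has 31 days: +31 → Nov 1, 1761 (332 left).
Nov has 30 days: +30 → Dec 1, 1761 (302 left).
Dec has 31 days: +31 → Jan 1, 1762 (271 left).
Jan has 31 days: +31 → Feb 1, 1762 (240 left).
Feb has 28 days: +28 → Mar 1, 1762 (212 left).
Mar has 31 days: +31 → Apr 1, 1762 (181 left).
Apr has 30 days: +30 → May 1, 1762 (151 left).
May has 31 days: +31 → Jun 1, 1762 (120 left).
Jun has 30 days: +30 → Jul 1, 1762 (90 left).
Jul has 31 days: +31 → Aug 1, 1762 (59 left).
Aug has 31 days: +31 → Sep 1, 1762 (28 left).
+28 → Sep 29, 1762.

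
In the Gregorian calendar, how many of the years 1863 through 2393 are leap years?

129

Multiples of 4 in [1863,2393]: 133.
Of those, multiples of 100: 5 (not leap unless ÷400).
Multiples of 400: 1.
Leap years = 133 − 5 + 1 = 129.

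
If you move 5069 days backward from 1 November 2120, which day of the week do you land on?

Thursday

Nov 1, 2120 is a Friday.
5069 mod 7 = 1, so 5069 days before a Friday is Friday − 1 = Thursday.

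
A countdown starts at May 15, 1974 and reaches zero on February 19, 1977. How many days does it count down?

1011

May 15, 1974 → May 15, 1975: 365 days.
May 15, 1975 → May 15, 1976: 366 days (Feb 29, 1976 is in that span).
May 15, 1976 → Jun 15, 1976: 31 days (May has 31).
Jun 15, 1976 → Jul 15, 1976: 30 days (June has 30).
Jul 15, 1976 → Aug 15, 1976: 31 days (July has 31).
Aug 15, 1976 → Sep 15, 1976: 31 days (August has 31).
Sep 15, 1976 → Oct 15, 1976: 30 days (September has 30).
Oct 15, 1976 → Nov 15, 1976: 31 days (October has 31).
Nov 15, 1976 → Dec 15, 1976: 30 days (November has 30).
Dec 15, 1976 → Jan 15, 1977: 31 days (December has 31).
Jan 15, 1977 → Feb 15, 1977: 31 days (January has 31).
Feb 15, 1977 → Feb 19, 1977: 4 days.
Total: 1011 days.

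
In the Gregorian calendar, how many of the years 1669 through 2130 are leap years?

111

Multiples of 4 in [1669,2130]: 115.
Of those, multiples of 100: 5 (not leap unless ÷400).
Multiples of 400: 1.
Leap years = 115 − 5 + 1 = 111.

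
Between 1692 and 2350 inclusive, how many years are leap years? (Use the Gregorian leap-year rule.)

159

Multiples of 4 in [1692,2350]: 165.
Of those, multiples of 100: 7 (not leap unless ÷400).
Multiples of 400: 1.
Leap years = 165 − 7 + 1 = 159.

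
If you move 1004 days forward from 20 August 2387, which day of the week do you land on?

First find the weekday of Aug 20, 2387. Doomsday rule: the anchor day for the 2300s is Wednesday. For year 87: 87÷12 = 7 r 3, and 3÷4 = 0, so 7+3+0 = 10.
Wednesday + 10 ≡ Saturday — that's 2387's doomsday.
In August the doomsday date is Aug 8.
Aug 20 is 12 days after Aug 8; 12 mod 7 = 5, so Saturday + 5 = Thursday.
1004 mod 7 = 3, so 1004 days after a Thursday is Thursday + 3 = Sunday.

Sunday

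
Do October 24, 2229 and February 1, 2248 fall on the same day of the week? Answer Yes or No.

From Oct 24, 2229 to Feb 1, 2248 is 6674 days.
6674 mod 7 = 3, so they are different weekdays.
(Oct 24, 2229 is a Saturday; Feb 1, 2248 is a Tuesday.)

No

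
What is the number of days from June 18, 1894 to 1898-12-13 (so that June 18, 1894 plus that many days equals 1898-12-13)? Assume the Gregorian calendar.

Jun 18, 1894 → Jun 18, 1895: 365 days.
Jun 18, 1895 → Jun 18, 1896: 366 days (Feb 29, 1896 is in that span).
Jun 18, 1896 → Jun 18, 1897: 365 days.
Jun 18, 1897 → Jun 18, 1898: 365 days.
Jun 18, 1898 → Jul 18, 1898: 30 days (June has 30).
Jul 18, 1898 → Aug 18, 1898: 31 days (July has 31).
Aug 18, 1898 → Sep 18, 1898: 31 days (August has 31).
Sep 18, 1898 → Oct 18, 1898: 30 days (September has 30).
Oct 18, 1898 → Nov 18, 1898: 31 days (October has 31).
Nov 18, 1898 → Dec 13, 1898: 25 days.
Total: 1639 days.

1639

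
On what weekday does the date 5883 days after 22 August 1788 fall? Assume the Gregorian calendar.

First find the weekday of Aug 22, 1788. Doomsday rule: the anchor day for the 1700s is Sunday. For year 88: 88÷12 = 7 r 4, and 4÷4 = 1, so 7+4+1 = 12.
Sunday + 12 ≡ Friday — that's 1788's doomsday.
In August the doomsday date is Aug 8.
Aug 22 is 14 days after Aug 8; 14 mod 7 = 0, so Friday + 0 = Friday.
5883 mod 7 = 3, so 5883 days after a Friday is Friday + 3 = Monday.

Monday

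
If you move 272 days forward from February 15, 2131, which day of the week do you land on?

First find the weekday of Feb 15, 2131. Doomsday rule: the anchor day for the 2100s is Sunday. For year 31: 31÷12 = 2 r 7, and 7÷4 = 1, so 2+7+1 = 10.
Sunday + 10 ≡ Wednesday — that's 2131's doomsday.
In February the doomsday date is Feb 28 (2131 is not a leap year).
Feb 15 is 13 days before Feb 28; 13 mod 7 = 6, so Wednesday − 6 = Thursday.
272 mod 7 = 6, so 272 days after a Thursday is Thursday + 6 = Wednesday.

Wednesday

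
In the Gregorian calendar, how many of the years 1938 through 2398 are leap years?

Multiples of 4 in [1938,2398]: 115.
Of those, multiples of 100: 4 (not leap unless ÷400).
Multiples of 400: 1.
Leap years = 115 − 4 + 1 = 112.

112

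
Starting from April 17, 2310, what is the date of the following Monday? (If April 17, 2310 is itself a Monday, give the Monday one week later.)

Apr 17, 2310 is a Sunday.
From Sunday to the next Monday is 1 day.
Apr 17, 2310 + 1 = Apr 18, 2310.

April 18, 2310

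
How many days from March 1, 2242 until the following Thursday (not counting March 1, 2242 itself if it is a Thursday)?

2

Mar 1, 2242 is a Tuesday.
From Tuesday to the next Thursday is 2 days.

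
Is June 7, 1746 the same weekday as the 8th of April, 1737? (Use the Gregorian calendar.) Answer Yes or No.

No

From Apr 8, 1737 to Jun 7, 1746 is 3347 days.
3347 mod 7 = 1, so they are different weekdays.
(Apr 8, 1737 is a Monday; Jun 7, 1746 is a Tuesday.)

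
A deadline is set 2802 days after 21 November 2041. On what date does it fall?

+365 (one year) → Nov 21, 2042 (2437 left).
+365 (one year) → Nov 21, 2043 (2072 left).
+366 (one year; includes Feb 29, 2044) → Nov 21, 2044 (1706 left).
+365 (one year) → Nov 21, 2045 (1341 left).
+365 (one year) → Nov 21, 2046 (976 left).
+365 (one year) → Nov 21, 2047 (611 left).
+366 (one year; includes Feb 29, 2048) → Nov 21, 2048 (245 left).
Nov has 30 days: +10 → Dec 1, 2048 (235 left).
Dec has 31 days: +31 → Jan 1, 2049 (204 left).
Jan has 31 days: +31 → Feb 1, 2049 (173 left).
Feb has 28 days: +28 → Mar 1, 2049 (145 left).
Mar has 31 days: +31 → Apr 1, 2049 (114 left).
Apr has 30 days: +30 → May 1, 2049 (84 left).
May has 31 days: +31 → Jun 1, 2049 (53 left).
Jun has 30 days: +30 → Jul 1, 2049 (23 left).
+23 → Jul 24, 2049.

July 24, 2049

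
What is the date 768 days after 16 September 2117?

+365 (one year) → Sep 16, 2118 (403 left).
+365 (one year) → Sep 16, 2119 (38 left).
Sep has 30 days: +15 → Oct 1, 2119 (23 left).
+23 → Oct 24, 2119.

October 24, 2119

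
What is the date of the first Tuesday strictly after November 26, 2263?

Nov 26, 2263 is a Thursday.
From Thursday to the next Tuesday is 5 days.
Nov 26, 2263 + 5 = Dec 1, 2263.

December 1, 2263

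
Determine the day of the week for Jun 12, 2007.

Tuesday

Doomsday rule: the anchor day for the 2000s is Tuesday. For year 07: 7÷12 = 0 r 7, and 7÷4 = 1, so 0+7+1 = 8.
Tuesday + 8 ≡ Wednesday — that's 2007's doomsday.
In June the doomsday date is Jun 6.
Jun 12 is 6 days after Jun 6; 6 mod 7 = 6, so Wednesday + 6 = Tuesday.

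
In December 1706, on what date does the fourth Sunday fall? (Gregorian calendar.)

December 1, 1706 is a Wednesday.
The first Sunday is therefore December 5 (4 days later).
The fourth Sunday is 5 + 3×7 = December 26.

December 26, 1706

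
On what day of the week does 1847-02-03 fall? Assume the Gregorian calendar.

Doomsday rule: the anchor day for the 1800s is Friday. For year 47: 47÷12 = 3 r 11, and 11÷4 = 2, so 3+11+2 = 16.
Friday + 16 ≡ Sunday — that's 1847's doomsday.
In February the doomsday date is Feb 28 (1847 is not a leap year).
Feb 3 is 25 days before Feb 28; 25 mod 7 = 4, so Sunday − 4 = Wednesday.

Wednesday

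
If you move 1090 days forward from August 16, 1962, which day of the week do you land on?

Tuesday

Aug 16, 1962 is a Thursday.
1090 mod 7 = 5, so 1090 days after a Thursday is Thursday + 5 = Tuesday.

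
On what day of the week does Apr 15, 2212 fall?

Wednesday

Doomsday rule: the anchor day for the 2200s is Friday. For year 12: 12÷12 = 1 r 0, and 0÷4 = 0, so 1+0+0 = 1.
Friday + 1 ≡ Saturday — that's 2212's doomsday.
In April the doomsday date is Apr 4.
Apr 15 is 11 days after Apr 4; 11 mod 7 = 4, so Saturday + 4 = Wednesday.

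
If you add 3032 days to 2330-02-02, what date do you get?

+365 (one year) → Feb 2, 2331 (2667 left).
+365 (one year) → Feb 2, 2332 (2302 left).
+366 (one year; includes Feb 29, 2332) → Feb 2, 2333 (1936 left).
+365 (one year) → Feb 2, 2334 (1571 left).
+365 (one year) → Feb 2, 2335 (1206 left).
+365 (one year) → Feb 2, 2336 (841 left).
+366 (one year; includes Feb 29, 2336) → Feb 2, 2337 (475 left).
+365 (one year) → Feb 2, 2338 (110 left).
Feb has 28 days: +27 → Mar 1, 2338 (83 left).
Mar has 31 days: +31 → Apr 1, 2338 (52 left).
Apr has 30 days: +30 → May 1, 2338 (22 left).
+22 → May 23, 2338.

May 23, 2338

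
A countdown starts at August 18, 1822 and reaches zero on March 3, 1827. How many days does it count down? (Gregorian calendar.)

1658

Aug 18, 1822 → Aug 18, 1823: 365 days.
Aug 18, 1823 → Aug 18, 1824: 366 days (Feb 29, 1824 is in that span).
Aug 18, 1824 → Aug 18, 1825: 365 days.
Aug 18, 1825 → Aug 18, 1826: 365 days.
Aug 18, 1826 → Sep 18, 1826: 31 days (August has 31).
Sep 18, 1826 → Oct 18, 1826: 30 days (September has 30).
Oct 18, 1826 → Nov 18, 1826: 31 days (October has 31).
Nov 18, 1826 → Dec 18, 1826: 30 days (November has 30).
Dec 18, 1826 → Jan 18, 1827: 31 days (December has 31).
Jan 18, 1827 → Feb 18, 1827: 31 days (January has 31).
Feb 18, 1827 → Mar 3, 1827: 13 days.
Total: 1658 days.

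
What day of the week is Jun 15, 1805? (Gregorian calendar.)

Saturday

Doomsday rule: the anchor day for the 1800s is Friday. For year 05: 5÷12 = 0 r 5, and 5÷4 = 1, so 0+5+1 = 6.
Friday + 6 ≡ Thursday — that's 1805's doomsday.
In June the doomsday date is Jun 6.
Jun 15 is 9 days after Jun 6; 9 mod 7 = 2, so Thursday + 2 = Saturday.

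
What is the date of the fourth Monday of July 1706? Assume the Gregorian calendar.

July 1, 1706 is a Thursday.
The first Monday is therefore July 5 (4 days later).
The fourth Monday is 5 + 3×7 = July 26.

July 26, 1706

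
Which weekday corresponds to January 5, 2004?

January 1, 2004 is a Thursday.
Jan 1, 2004 → Jan 5, 2004: 4 days.
Total: 4 days.
4 mod 7 = 4, so Thursday + 4 = Monday.

Monday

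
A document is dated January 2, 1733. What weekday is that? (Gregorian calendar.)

Doomsday rule: the anchor day for the 1700s is Sunday. For year 33: 33÷12 = 2 r 9, and 9÷4 = 2, so 2+9+2 = 13.
Sunday + 13 ≡ Saturday — that's 1733's doomsday.
In January the doomsday date is Jan 3 (1733 is not a leap year).
Jan 2 is 1 day before Jan 3; 1 mod 7 = 1, so Saturday − 1 = Friday.

Friday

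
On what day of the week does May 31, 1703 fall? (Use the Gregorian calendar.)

Thursday

Doomsday rule: the anchor day for the 1700s is Sunday. For year 03: 3÷12 = 0 r 3, and 3÷4 = 0, so 0+3+0 = 3.
Sunday + 3 ≡ Wednesday — that's 1703's doomsday.
In May the doomsday date is May 9.
May 31 is 22 days after May 9; 22 mod 7 = 1, so Wednesday + 1 = Thursday.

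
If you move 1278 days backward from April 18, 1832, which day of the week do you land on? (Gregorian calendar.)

Saturday

First find the weekday of Apr 18, 1832. Doomsday rule: the anchor day for the 1800s is Friday. For year 32: 32÷12 = 2 r 8, and 8÷4 = 2, so 2+8+2 = 12.
Friday + 12 ≡ Wednesday — that's 1832's doomsday.
In April the doomsday date is Apr 4.
Apr 18 is 14 days after Apr 4; 14 mod 7 = 0, so Wednesday + 0 = Wednesday.
1278 mod 7 = 4, so 1278 days before a Wednesday is Wednesday − 4 = Saturday.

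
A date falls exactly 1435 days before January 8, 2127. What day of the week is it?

First find the weekday of Jan 8, 2127. Doomsday rule: the anchor day for the 2100s is Sunday. For year 27: 27÷12 = 2 r 3, and 3÷4 = 0, so 2+3+0 = 5.
Sunday + 5 ≡ Friday — that's 2127's doomsday.
In January the doomsday date is Jan 3 (2127 is not a leap year).
Jan 8 is 5 days after Jan 3; 5 mod 7 = 5, so Friday + 5 = Wednesday.
1435 mod 7 = 0, so 1435 days before a Wednesday is Wednesday − 0 = Wednesday.

Wednesday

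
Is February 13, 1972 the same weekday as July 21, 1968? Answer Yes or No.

From Jul 21, 1968 to Feb 13, 1972 is 1302 days.
1302 mod 7 = 0, so they are the same weekday.
(Jul 21, 1968 is a Sunday; Feb 13, 1972 is a Sunday.)

Yes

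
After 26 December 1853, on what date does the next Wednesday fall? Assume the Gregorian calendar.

December 28, 1853

Dec 26, 1853 is a Monday.
From Monday to the next Wednesday is 2 days.
Dec 26, 1853 + 2 = Dec 28, 1853.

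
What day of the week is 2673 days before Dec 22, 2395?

First find the weekday of Dec 22, 2395. Doomsday rule: the anchor day for the 2300s is Wednesday. For year 95: 95÷12 = 7 r 11, and 11÷4 = 2, so 7+11+2 = 20.
Wednesday + 20 ≡ Tuesday — that's 2395's doomsday.
In December the doomsday date is Dec 12.
Dec 22 is 10 days after Dec 12; 10 mod 7 = 3, so Tuesday + 3 = Friday.
2673 mod 7 = 6, so 2673 days before a Friday is Friday − 6 = Saturday.

Saturday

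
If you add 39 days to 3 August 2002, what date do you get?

Aug has 31 days: +29 → Sep 1, 2002 (10 left).
+10 → Sep 11, 2002.

September 11, 2002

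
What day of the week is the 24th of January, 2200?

Friday

January 1, 2200 is a Wednesday.
Jan 1, 2200 → Jan 24, 2200: 23 days.
Total: 23 days.
23 mod 7 = 2, so Wednesday + 2 = Friday.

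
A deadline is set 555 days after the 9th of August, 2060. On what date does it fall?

+365 (one year) → Aug 9, 2061 (190 left).
Aug has 31 days: +23 → Sep 1, 2061 (167 left).
Sep has 30 days: +30 → Oct 1, 2061 (137 left).
Oct has 31 days: +31 → Nov 1, 2061 (106 left).
Nov has 30 days: +30 → Dec 1, 2061 (76 left).
Dec has 31 days: +31 → Jan 1, 2062 (45 left).
Jan has 31 days: +31 → Feb 1, 2062 (14 left).
+14 → Feb 15, 2062.

February 15, 2062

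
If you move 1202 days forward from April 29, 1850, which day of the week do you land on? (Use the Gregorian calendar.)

Saturday

First find the weekday of Apr 29, 1850. Doomsday rule: the anchor day for the 1800s is Friday. For year 50: 50÷12 = 4 r 2, and 2÷4 = 0, so 4+2+0 = 6.
Friday + 6 ≡ Thursday — that's 1850's doomsday.
In April the doomsday date is Apr 4.
Apr 29 is 25 days after Apr 4; 25 mod 7 = 4, so Thursday + 4 = Monday.
1202 mod 7 = 5, so 1202 days after a Monday is Monday + 5 = Saturday.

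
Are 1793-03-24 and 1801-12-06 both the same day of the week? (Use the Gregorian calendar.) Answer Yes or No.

From Mar 24, 1793 to Dec 6, 1801 is 3178 days.
3178 mod 7 = 0, so they are the same weekday.
(Mar 24, 1793 is a Sunday; Dec 6, 1801 is a Sunday.)

Yes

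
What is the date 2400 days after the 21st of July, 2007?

February 14, 2014

+366 (one year; includes Feb 29, 2008) → Jul 21, 2008 (2034 left).
+365 (one year) → Jul 21, 2009 (1669 left).
+365 (one year) → Jul 21, 2010 (1304 left).
+365 (one year) → Jul 21, 2011 (939 left).
+366 (one year; includes Feb 29, 2012) → Jul 21, 2012 (573 left).
+365 (one year) → Jul 21, 2013 (208 left).
Jul has 31 days: +11 → Aug 1, 2013 (197 left).
Aug has 31 days: +31 → Sep 1, 2013 (166 left).
Sep has 30 days: +30 → Oct 1, 2013 (136 left).
Oct has 31 days: +31 → Nov 1, 2013 (105 left).
Nov has 30 days: +30 → Dec 1, 2013 (75 left).
Dec has 31 days: +31 → Jan 1, 2014 (44 left).
Jan has 31 days: +31 → Feb 1, 2014 (13 left).
+13 → Feb 14, 2014.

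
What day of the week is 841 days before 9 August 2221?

Wednesday

Aug 9, 2221 is a Thursday.
841 mod 7 = 1, so 841 days before a Thursday is Thursday − 1 = Wednesday.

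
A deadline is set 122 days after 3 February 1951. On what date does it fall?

Feb has 28 days: +26 → Mar 1, 1951 (96 left).
Mar has 31 days: +31 → Apr 1, 1951 (65 left).
Apr has 30 days: +30 → May 1, 1951 (35 left).
May has 31 days: +31 → Jun 1, 1951 (4 left).
+4 → Jun 5, 1951.

June 5, 1951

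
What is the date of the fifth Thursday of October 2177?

October 30, 2177

October 1, 2177 is a Wednesday.
The first Thursday is therefore October 2 (1 days later).
The fifth Thursday is 2 + 4×7 = October 30.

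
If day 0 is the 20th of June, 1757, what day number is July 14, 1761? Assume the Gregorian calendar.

Jun 20, 1757 → Jun 20, 1758: 365 days.
Jun 20, 1758 → Jun 20, 1759: 365 days.
Jun 20, 1759 → Jun 20, 1760: 366 days (Feb 29, 1760 is in that span).
Jun 20, 1760 → Jul 20, 1760: 30 days (June has 30).
Jul 20, 1760 → Aug 20, 1760: 31 days (July has 31).
Aug 20, 1760 → Sep 20, 1760: 31 days (August has 31).
Sep 20, 1760 → Oct 20, 1760: 30 days (September has 30).
Oct 20, 1760 → Nov 20, 1760: 31 days (October has 31).
Nov 20, 1760 → Dec 20, 1760: 30 days (November has 30).
Dec 20, 1760 → Jan 20, 1761: 31 days (December has 31).
Jan 20, 1761 → Feb 20, 1761: 31 days (January has 31).
Feb 20, 1761 → Mar 20, 1761: 28 days (February has 28).
Mar 20, 1761 → Apr 20, 1761: 31 days (March has 31).
Apr 20, 1761 → May 20, 1761: 30 days (April has 30).
May 20, 1761 → Jun 20, 1761: 31 days (May has 31).
Jun 20, 1761 → Jul 14, 1761: 24 days.
Total: 1485 days.

1485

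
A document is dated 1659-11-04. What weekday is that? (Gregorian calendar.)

Tuesday

Doomsday rule: the anchor day for the 1600s is Tuesday. For year 59: 59÷12 = 4 r 11, and 11÷4 = 2, so 4+11+2 = 17.
Tuesday + 17 ≡ Friday — that's 1659's doomsday.
In November the doomsday date is Nov 7.
Nov 4 is 3 days before Nov 7; 3 mod 7 = 3, so Friday − 3 = Tuesday.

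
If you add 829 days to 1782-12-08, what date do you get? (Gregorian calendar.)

March 16, 1785

+365 (one year) → Dec 8, 1783 (464 left).
+366 (one year; includes Feb 29, 1784) → Dec 8, 1784 (98 left).
Dec has 31 days: +24 → Jan 1, 1785 (74 left).
Jan has 31 days: +31 → Feb 1, 1785 (43 left).
Feb has 28 days: +28 → Mar 1, 1785 (15 left).
+15 → Mar 16, 1785.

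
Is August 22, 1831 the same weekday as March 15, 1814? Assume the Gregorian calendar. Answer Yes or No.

No

From Mar 15, 1814 to Aug 22, 1831 is 6369 days.
6369 mod 7 = 6, so they are different weekdays.
(Mar 15, 1814 is a Tuesday; Aug 22, 1831 is a Monday.)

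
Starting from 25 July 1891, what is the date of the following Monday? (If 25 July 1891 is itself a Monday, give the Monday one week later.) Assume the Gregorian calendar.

Jul 25, 1891 is a Saturday.
From Saturday to the next Monday is 2 days.
Jul 25, 1891 + 2 = Jul 27, 1891.

July 27, 1891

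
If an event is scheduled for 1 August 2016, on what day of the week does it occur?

Monday

January 1, 2016 is a Friday.
Jan 1, 2016 → Feb 1, 2016: 31 days (January has 31).
Feb 1, 2016 → Mar 1, 2016: 29 days (February has 29).
Mar 1, 2016 → Apr 1, 2016: 31 days (March has 31).
Apr 1, 2016 → May 1, 2016: 30 days (April has 30).
May 1, 2016 → Jun 1, 2016: 31 days (May has 31).
Jun 1, 2016 → Jul 1, 2016: 30 days (June has 30).
Jul 1, 2016 → Aug 1, 2016: 31 days.
Total: 213 days.
213 mod 7 = 3, so Friday + 3 = Monday.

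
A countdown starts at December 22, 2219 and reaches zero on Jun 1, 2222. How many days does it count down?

892

Dec 22, 2219 → Dec 22, 2220: 366 days (Feb 29, 2220 is in that span).
Dec 22, 2220 → Dec 22, 2221: 365 days.
Dec 22, 2221 → Jan 22, 2222: 31 days (December has 31).
Jan 22, 2222 → Feb 22, 2222: 31 days (January has 31).
Feb 22, 2222 → Mar 22, 2222: 28 days (February has 28).
Mar 22, 2222 → Apr 22, 2222: 31 days (March has 31).
Apr 22, 2222 → May 22, 2222: 30 days (April has 30).
May 22, 2222 → Jun 1, 2222: 10 days.
Total: 892 days.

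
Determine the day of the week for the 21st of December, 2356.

Doomsday rule: the anchor day for the 2300s is Wednesday. For year 56: 56÷12 = 4 r 8, and 8÷4 = 2, so 4+8+2 = 14.
Wednesday + 14 ≡ Wednesday — that's 2356's doomsday.
In December the doomsday date is Dec 12.
Dec 21 is 9 days after Dec 12; 9 mod 7 = 2, so Wednesday + 2 = Friday.

Friday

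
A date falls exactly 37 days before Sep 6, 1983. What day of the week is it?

Sunday

Sep 6, 1983 is a Tuesday.
37 mod 7 = 2, so 37 days before a Tuesday is Tuesday − 2 = Sunday.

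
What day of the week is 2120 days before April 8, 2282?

Sunday

First find the weekday of Apr 8, 2282. Doomsday rule: the anchor day for the 2200s is Friday. For year 82: 82÷12 = 6 r 10, and 10÷4 = 2, so 6+10+2 = 18.
Friday + 18 ≡ Tuesday — that's 2282's doomsday.
In April the doomsday date is Apr 4.
Apr 8 is 4 days after Apr 4; 4 mod 7 = 4, so Tuesday + 4 = Saturday.
2120 mod 7 = 6, so 2120 days before a Saturday is Saturday − 6 = Sunday.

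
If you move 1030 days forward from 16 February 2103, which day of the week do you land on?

First find the weekday of Feb 16, 2103. Doomsday rule: the anchor day for the 2100s is Sunday. For year 03: 3÷12 = 0 r 3, and 3÷4 = 0, so 0+3+0 = 3.
Sunday + 3 ≡ Wednesday — that's 2103's doomsday.
In February the doomsday date is Feb 28 (2103 is not a leap year).
Feb 16 is 12 days before Feb 28; 12 mod 7 = 5, so Wednesday − 5 = Friday.
1030 mod 7 = 1, so 1030 days after a Friday is Friday + 1 = Saturday.

Saturday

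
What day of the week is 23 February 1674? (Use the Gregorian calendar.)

Doomsday rule: the anchor day for the 1600s is Tuesday. For year 74: 74÷12 = 6 r 2, and 2÷4 = 0, so 6+2+0 = 8.
Tuesday + 8 ≡ Wednesday — that's 1674's doomsday.
In February the doomsday date is Feb 28 (1674 is not a leap year).
Feb 23 is 5 days before Feb 28; 5 mod 7 = 5, so Wednesday − 5 = Friday.

Friday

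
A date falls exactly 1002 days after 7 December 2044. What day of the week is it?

Thursday

Dec 7, 2044 is a Wednesday.
1002 mod 7 = 1, so 1002 days after a Wednesday is Wednesday + 1 = Thursday.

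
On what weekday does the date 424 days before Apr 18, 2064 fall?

Monday

First find the weekday of Apr 18, 2064. Doomsday rule: the anchor day for the 2000s is Tuesday. For year 64: 64÷12 = 5 r 4, and 4÷4 = 1, so 5+4+1 = 10.
Tuesday + 10 ≡ Friday — that's 2064's doomsday.
In April the doomsday date is Apr 4.
Apr 18 is 14 days after Apr 4; 14 mod 7 = 0, so Friday + 0 = Friday.
424 mod 7 = 4, so 424 days before a Friday is Friday − 4 = Monday.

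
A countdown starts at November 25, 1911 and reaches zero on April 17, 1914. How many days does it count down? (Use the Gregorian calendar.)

874

Nov 25, 1911 → Nov 25, 1912: 366 days (Feb 29, 1912 is in that span).
Nov 25, 1912 → Nov 25, 1913: 365 days.
Nov 25, 1913 → Dec 25, 1913: 30 days (November has 30).
Dec 25, 1913 → Jan 25, 1914: 31 days (December has 31).
Jan 25, 1914 → Feb 25, 1914: 31 days (January has 31).
Feb 25, 1914 → Mar 25, 1914: 28 days (February has 28).
Mar 25, 1914 → Apr 17, 1914: 23 days.
Total: 874 days.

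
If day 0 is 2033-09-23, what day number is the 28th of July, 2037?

1404

Sep 23, 2033 → Sep 23, 2034: 365 days.
Sep 23, 2034 → Sep 23, 2035: 365 days.
Sep 23, 2035 → Sep 23, 2036: 366 days (Feb 29, 2036 is in that span).
Sep 23, 2036 → Oct 23, 2036: 30 days (September has 30).
Oct 23, 2036 → Nov 23, 2036: 31 days (October has 31).
Nov 23, 2036 → Dec 23, 2036: 30 days (November has 30).
Dec 23, 2036 → Jan 23, 2037: 31 days (December has 31).
Jan 23, 2037 → Feb 23, 2037: 31 days (January has 31).
Feb 23, 2037 → Mar 23, 2037: 28 days (February has 28).
Mar 23, 2037 → Apr 23, 2037: 31 days (March has 31).
Apr 23, 2037 → May 23, 2037: 30 days (April has 30).
May 23, 2037 → Jun 23, 2037: 31 days (May has 31).
Jun 23, 2037 → Jul 23, 2037: 30 days (June has 30).
Jul 23, 2037 → Jul 28, 2037: 5 days.
Total: 1404 days.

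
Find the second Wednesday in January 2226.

January 11, 2226

January 1, 2226 is a Sunday.
The first Wednesday is therefore January 4 (3 days later).
The second Wednesday is 4 + 1×7 = January 11.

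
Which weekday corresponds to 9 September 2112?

Doomsday rule: the anchor day for the 2100s is Sunday. For year 12: 12÷12 = 1 r 0, and 0÷4 = 0, so 1+0+0 = 1.
Sunday + 1 ≡ Monday — that's 2112's doomsday.
In September the doomsday date is Sep 5.
Sep 9 is 4 days after Sep 5; 4 mod 7 = 4, so Monday + 4 = Friday.

Friday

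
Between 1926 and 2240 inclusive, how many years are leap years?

Multiples of 4 in [1926,2240]: 79.
Of those, multiples of 100: 3 (not leap unless ÷400).
Multiples of 400: 1.
Leap years = 79 − 3 + 1 = 77.

77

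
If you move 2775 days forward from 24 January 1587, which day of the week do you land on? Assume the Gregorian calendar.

First find the weekday of Jan 24, 1587. Doomsday rule: the anchor day for the 1500s is Wednesday. For year 87: 87÷12 = 7 r 3, and 3÷4 = 0, so 7+3+0 = 10.
Wednesday + 10 ≡ Saturday — that's 1587's doomsday.
In January the doomsday date is Jan 3 (1587 is not a leap year).
Jan 24 is 21 days after Jan 3; 21 mod 7 = 0, so Saturday + 0 = Saturday.
2775 mod 7 = 3, so 2775 days after a Saturday is Saturday + 3 = Tuesday.

Tuesday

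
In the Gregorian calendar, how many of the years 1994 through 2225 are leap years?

56

Multiples of 4 in [1994,2225]: 58.
Of those, multiples of 100: 3 (not leap unless ÷400).
Multiples of 400: 1.
Leap years = 58 − 3 + 1 = 56.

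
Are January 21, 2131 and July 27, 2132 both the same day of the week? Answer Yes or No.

From Jan 21, 2131 to Jul 27, 2132 is 553 days.
553 mod 7 = 0, so they are the same weekday.
(Jan 21, 2131 is a Sunday; Jul 27, 2132 is a Sunday.)

Yes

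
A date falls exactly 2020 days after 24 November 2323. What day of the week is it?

First find the weekday of Nov 24, 2323. Doomsday rule: the anchor day for the 2300s is Wednesday. For year 23: 23÷12 = 1 r 11, and 11÷4 = 2, so 1+11+2 = 14.
Wednesday + 14 ≡ Wednesday — that's 2323's doomsday.
In November the doomsday date is Nov 7.
Nov 24 is 17 days after Nov 7; 17 mod 7 = 3, so Wednesday + 3 = Saturday.
2020 mod 7 = 4, so 2020 days after a Saturday is Saturday + 4 = Wednesday.

Wednesday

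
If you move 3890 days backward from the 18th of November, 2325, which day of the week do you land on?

Friday

Nov 18, 2325 is a Wednesday.
3890 mod 7 = 5, so 3890 days before a Wednesday is Wednesday − 5 = Friday.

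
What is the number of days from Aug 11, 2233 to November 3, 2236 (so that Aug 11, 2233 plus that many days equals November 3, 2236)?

1180

Aug 11, 2233 → Aug 11, 2234: 365 days.
Aug 11, 2234 → Aug 11, 2235: 365 days.
Aug 11, 2235 → Aug 11, 2236: 366 days (Feb 29, 2236 is in that span).
Aug 11, 2236 → Sep 11, 2236: 31 days (August has 31).
Sep 11, 2236 → Oct 11, 2236: 30 days (September has 30).
Oct 11, 2236 → Nov 3, 2236: 23 days.
Total: 1180 days.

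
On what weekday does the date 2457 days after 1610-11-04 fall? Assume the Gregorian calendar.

Thursday

Nov 4, 1610 is a Thursday.
2457 mod 7 = 0, so 2457 days after a Thursday is Thursday + 0 = Thursday.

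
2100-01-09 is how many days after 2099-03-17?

Mar 17, 2099 → Apr 17, 2099: 31 days (March has 31).
Apr 17, 2099 → May 17, 2099: 30 days (April has 30).
May 17, 2099 → Jun 17, 2099: 31 days (May has 31).
Jun 17, 2099 → Jul 17, 2099: 30 days (June has 30).
Jul 17, 2099 → Aug 17, 2099: 31 days (July has 31).
Aug 17, 2099 → Sep 17, 2099: 31 days (August has 31).
Sep 17, 2099 → Oct 17, 2099: 30 days (September has 30).
Oct 17, 2099 → Nov 17, 2099: 31 days (October has 31).
Nov 17, 2099 → Dec 17, 2099: 30 days (November has 30).
Dec 17, 2099 → Jan 9, 2100: 23 days.
Total: 298 days.

298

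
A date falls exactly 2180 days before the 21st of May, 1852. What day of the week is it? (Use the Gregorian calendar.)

First find the weekday of May 21, 1852. Doomsday rule: the anchor day for the 1800s is Friday. For year 52: 52÷12 = 4 r 4, and 4÷4 = 1, so 4+4+1 = 9.
Friday + 9 ≡ Sunday — that's 1852's doomsday.
In May the doomsday date is May 9.
May 21 is 12 days after May 9; 12 mod 7 = 5, so Sunday + 5 = Friday.
2180 mod 7 = 3, so 2180 days before a Friday is Friday − 3 = Tuesday.

Tuesday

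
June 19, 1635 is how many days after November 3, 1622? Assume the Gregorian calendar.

Nov 3, 1622 → Nov 3, 1623: 365 days.
Nov 3, 1623 → Nov 3, 1624: 366 days (Feb 29, 1624 is in that span).
Nov 3, 1624 → Nov 3, 1625: 365 days.
Nov 3, 1625 → Nov 3, 1626: 365 days.
Nov 3, 1626 → Nov 3, 1627: 365 days.
Nov 3, 1627 → Nov 3, 1628: 366 days (Feb 29, 1628 is in that span).
Nov 3, 1628 → Nov 3, 1629: 365 days.
Nov 3, 1629 → Nov 3, 1630: 365 days.
Nov 3, 1630 → Nov 3, 1631: 365 days.
Nov 3, 1631 → Nov 3, 1632: 366 days (Feb 29, 1632 is in that span).
Nov 3, 1632 → Nov 3, 1633: 365 days.
Nov 3, 1633 → Nov 3, 1634: 365 days.
Nov 3, 1634 → Dec 3, 1634: 30 days (November has 30).
Dec 3, 1634 → Jan 3, 1635: 31 days (December has 31).
Jan 3, 1635 → Feb 3, 1635: 31 days (January has 31).
Feb 3, 1635 → Mar 3, 1635: 28 days (February has 28).
Mar 3, 1635 → Apr 3, 1635: 31 days (March has 31).
Apr 3, 1635 → May 3, 1635: 30 days (April has 30).
May 3, 1635 → Jun 3, 1635: 31 days (May has 31).
Jun 3, 1635 → Jun 19, 1635: 16 days.
Total: 4611 days.

4611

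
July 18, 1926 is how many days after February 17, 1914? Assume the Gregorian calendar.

4534

Feb 17, 1914 → Feb 17, 1915: 365 days.
Feb 17, 1915 → Feb 17, 1916: 365 days.
Feb 17, 1916 → Feb 17, 1917: 366 days (Feb 29, 1916 is in that span).
Feb 17, 1917 → Feb 17, 1918: 365 days.
Feb 17, 1918 → Feb 17, 1919: 365 days.
Feb 17, 1919 → Feb 17, 1920: 365 days.
Feb 17, 1920 → Feb 17, 1921: 366 days (Feb 29, 1920 is in that span).
Feb 17, 1921 → Feb 17, 1922: 365 days.
Feb 17, 1922 → Feb 17, 1923: 365 days.
Feb 17, 1923 → Feb 17, 1924: 365 days.
Feb 17, 1924 → Feb 17, 1925: 366 days (Feb 29, 1924 is in that span).
Feb 17, 1925 → Feb 17, 1926: 365 days.
Feb 17, 1926 → Mar 17, 1926: 28 days (February has 28).
Mar 17, 1926 → Apr 17, 1926: 31 days (March has 31).
Apr 17, 1926 → May 17, 1926: 30 days (April has 30).
May 17, 1926 → Jun 17, 1926: 31 days (May has 31).
Jun 17, 1926 → Jul 17, 1926: 30 days (June has 30).
Jul 17, 1926 → Jul 18, 1926: 1 days.
Total: 4534 days.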